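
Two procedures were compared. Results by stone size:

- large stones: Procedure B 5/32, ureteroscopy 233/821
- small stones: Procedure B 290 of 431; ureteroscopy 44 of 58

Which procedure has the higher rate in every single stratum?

ureteroscopy

Large stones: Procedure B 5/32 = 15.6%, ureteroscopy 233/821 = 28.4% → ureteroscopy
Small stones: Procedure B 290/431 = 67.3%, ureteroscopy 44/58 = 75.9% → ureteroscopy
Ureteroscopy has the higher rate in both groups.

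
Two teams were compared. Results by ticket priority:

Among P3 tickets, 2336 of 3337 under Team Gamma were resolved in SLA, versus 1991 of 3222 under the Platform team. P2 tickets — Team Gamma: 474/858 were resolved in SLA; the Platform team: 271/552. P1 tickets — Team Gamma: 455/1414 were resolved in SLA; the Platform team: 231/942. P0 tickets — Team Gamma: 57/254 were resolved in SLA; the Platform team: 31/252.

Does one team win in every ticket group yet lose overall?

No

P3: Team Gamma 2336/3337 = 70.0%, the Platform team 1991/3222 = 61.8% → Team Gamma
P2: Team Gamma 474/858 = 55.2%, the Platform team 271/552 = 49.1% → Team Gamma
P1: Team Gamma 455/1414 = 32.2%, the Platform team 231/942 = 24.5% → Team Gamma
P0: Team Gamma 57/254 = 22.4%, the Platform team 31/252 = 12.3% → Team Gamma
Overall: Team Gamma 3322/5863 = 56.7%, the Platform team 2524/4968 = 50.8% → Team Gamma
Team Gamma wins overall and in every ticket group — no reversal.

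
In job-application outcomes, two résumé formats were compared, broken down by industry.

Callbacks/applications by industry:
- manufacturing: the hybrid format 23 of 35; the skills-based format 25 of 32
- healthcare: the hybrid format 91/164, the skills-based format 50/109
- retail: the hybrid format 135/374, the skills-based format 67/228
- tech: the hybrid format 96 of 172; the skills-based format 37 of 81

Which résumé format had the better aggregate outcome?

Manufacturing: the hybrid format 23/35 = 65.7%, the skills-based format 25/32 = 78.1% → the skills-based format
Healthcare: the hybrid format 91/164 = 55.5%, the skills-based format 50/109 = 45.9% → the hybrid format
Retail: the hybrid format 135/374 = 36.1%, the skills-based format 67/228 = 29.4% → the hybrid format
Tech: the hybrid format 96/172 = 55.8%, the skills-based format 37/81 = 45.7% → the hybrid format
Overall: the hybrid format 345/745 = 46.3%, the skills-based format 179/450 = 39.8% → the hybrid format
(Neither sweeps every industry group, but the hybrid format has the higher pooled rate.)

the hybrid format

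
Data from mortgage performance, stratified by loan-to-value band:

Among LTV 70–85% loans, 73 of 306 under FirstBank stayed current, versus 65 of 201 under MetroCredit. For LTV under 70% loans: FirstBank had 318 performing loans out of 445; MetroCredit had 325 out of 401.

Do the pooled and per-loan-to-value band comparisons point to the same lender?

Yes

LTV 70–85%: FirstBank 73/306 = 23.9%, MetroCredit 65/201 = 32.3% → MetroCredit
LTV under 70%: FirstBank 318/445 = 71.5%, MetroCredit 325/401 = 81.0% → MetroCredit
Overall: FirstBank 391/751 = 52.1%, MetroCredit 390/602 = 64.8% → MetroCredit
MetroCredit wins overall and in every loan-to-value group — no reversal.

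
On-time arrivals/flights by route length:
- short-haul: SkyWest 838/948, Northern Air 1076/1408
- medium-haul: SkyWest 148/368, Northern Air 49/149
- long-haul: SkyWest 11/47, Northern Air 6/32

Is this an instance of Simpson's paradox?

Short-haul: SkyWest 838/948 = 88.4%, Northern Air 1076/1408 = 76.4% → SkyWest
Medium-haul: SkyWest 148/368 = 40.2%, Northern Air 49/149 = 32.9% → SkyWest
Long-haul: SkyWest 11/47 = 23.4%, Northern Air 6/32 = 18.8% → SkyWest
Overall: SkyWest 997/1363 = 73.1%, Northern Air 1131/1589 = 71.2% → SkyWest
SkyWest wins overall and in every route group — no reversal.

No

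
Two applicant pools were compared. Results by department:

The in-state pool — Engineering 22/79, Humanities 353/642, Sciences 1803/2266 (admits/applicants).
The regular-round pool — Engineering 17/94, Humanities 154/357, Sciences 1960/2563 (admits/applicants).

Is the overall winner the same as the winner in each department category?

Engineering: the in-state pool 22/79 = 27.8%, the regular-round pool 17/94 = 18.1% → the in-state pool
Humanities: the in-state pool 353/642 = 55.0%, the regular-round pool 154/357 = 43.1% → the in-state pool
Sciences: the in-state pool 1803/2266 = 79.6%, the regular-round pool 1960/2563 = 76.5% → the in-state pool
Overall: the in-state pool 2178/2987 = 72.9%, the regular-round pool 2131/3014 = 70.7% → the in-state pool
The in-state pool wins overall and in every department group — no reversal.

Yes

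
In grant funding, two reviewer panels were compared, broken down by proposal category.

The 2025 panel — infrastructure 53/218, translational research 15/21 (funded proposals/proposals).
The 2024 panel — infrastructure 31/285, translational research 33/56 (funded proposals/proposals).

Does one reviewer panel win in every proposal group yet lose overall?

Infrastructure: the 2025 panel 53/218 = 24.3%, the 2024 panel 31/285 = 10.9% → the 2025 panel
Translational research: the 2025 panel 15/21 = 71.4%, the 2024 panel 33/56 = 58.9% → the 2025 panel
Overall: the 2025 panel 68/239 = 28.5%, the 2024 panel 64/341 = 18.8% → the 2025 panel
The 2025 panel wins overall and in every proposal group — no reversal.

No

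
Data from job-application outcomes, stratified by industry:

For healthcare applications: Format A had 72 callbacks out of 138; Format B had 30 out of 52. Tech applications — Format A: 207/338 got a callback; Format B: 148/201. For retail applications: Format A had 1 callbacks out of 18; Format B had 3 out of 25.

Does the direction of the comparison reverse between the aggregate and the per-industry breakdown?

Healthcare: Format A 72/138 = 52.2%, Format B 30/52 = 57.7% → Format B
Tech: Format A 207/338 = 61.2%, Format B 148/201 = 73.6% → Format B
Retail: Format A 1/18 = 5.6%, Format B 3/25 = 12.0% → Format B
Overall: Format A 280/494 = 56.7%, Format B 181/278 = 65.1% → Format B
Format B wins overall and in every industry group — no reversal.

No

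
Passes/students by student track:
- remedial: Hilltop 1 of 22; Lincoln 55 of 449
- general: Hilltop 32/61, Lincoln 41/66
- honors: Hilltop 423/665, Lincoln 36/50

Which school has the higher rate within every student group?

Lincoln

Remedial: Hilltop 1/22 = 4.5%, Lincoln 55/449 = 12.2% → Lincoln
General: Hilltop 32/61 = 52.5%, Lincoln 41/66 = 62.1% → Lincoln
Honors: Hilltop 423/665 = 63.6%, Lincoln 36/50 = 72.0% → Lincoln
Lincoln has the higher rate in all 3 groups.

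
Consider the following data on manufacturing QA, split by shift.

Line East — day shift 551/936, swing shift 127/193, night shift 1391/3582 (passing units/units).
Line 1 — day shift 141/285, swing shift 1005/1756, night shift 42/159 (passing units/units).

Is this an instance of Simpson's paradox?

Yes

Day shift: Line East 551/936 = 58.9%, Line 1 141/285 = 49.5% → Line East
Swing shift: Line East 127/193 = 65.8%, Line 1 1005/1756 = 57.2% → Line East
Night shift: Line East 1391/3582 = 38.8%, Line 1 42/159 = 26.4% → Line East
Overall: Line East 2069/4711 = 43.9%, Line 1 1188/2200 = 54.0% → Line 1
Line East wins each shift group but Line 1 wins overall — the comparison reverses. Line East's units skew toward night shift, which has a lower base rate.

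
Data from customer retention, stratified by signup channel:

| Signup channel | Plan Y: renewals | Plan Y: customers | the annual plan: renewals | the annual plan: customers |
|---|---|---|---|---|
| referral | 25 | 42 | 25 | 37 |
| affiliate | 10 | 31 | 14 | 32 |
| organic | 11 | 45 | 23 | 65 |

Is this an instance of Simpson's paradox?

No

Referral: Plan Y 25/42 = 59.5%, the annual plan 25/37 = 67.6% → the annual plan
Affiliate: Plan Y 10/31 = 32.3%, the annual plan 14/32 = 43.8% → the annual plan
Organic: Plan Y 11/45 = 24.4%, the annual plan 23/65 = 35.4% → the annual plan
Overall: Plan Y 46/118 = 39.0%, the annual plan 62/134 = 46.3% → the annual plan
The annual plan wins overall and in every signup group — no reversal.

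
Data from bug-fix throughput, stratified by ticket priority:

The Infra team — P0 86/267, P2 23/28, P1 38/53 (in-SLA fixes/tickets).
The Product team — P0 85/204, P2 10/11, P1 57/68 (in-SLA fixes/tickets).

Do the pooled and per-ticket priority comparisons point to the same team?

Yes

P0: the Infra team 86/267 = 32.2%, the Product team 85/204 = 41.7% → the Product team
P2: the Infra team 23/28 = 82.1%, the Product team 10/11 = 90.9% → the Product team
P1: the Infra team 38/53 = 71.7%, the Product team 57/68 = 83.8% → the Product team
Overall: the Infra team 147/348 = 42.2%, the Product team 152/283 = 53.7% → the Product team
The Product team wins overall and in every ticket group — no reversal.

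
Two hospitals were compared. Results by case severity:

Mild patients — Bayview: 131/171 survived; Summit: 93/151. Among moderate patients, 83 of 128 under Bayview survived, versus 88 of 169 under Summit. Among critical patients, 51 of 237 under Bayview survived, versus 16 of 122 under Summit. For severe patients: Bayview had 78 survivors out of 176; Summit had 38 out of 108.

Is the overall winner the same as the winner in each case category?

Mild: Bayview 131/171 = 76.6%, Summit 93/151 = 61.6% → Bayview
Moderate: Bayview 83/128 = 64.8%, Summit 88/169 = 52.1% → Bayview
Critical: Bayview 51/237 = 21.5%, Summit 16/122 = 13.1% → Bayview
Severe: Bayview 78/176 = 44.3%, Summit 38/108 = 35.2% → Bayview
Overall: Bayview 343/712 = 48.2%, Summit 235/550 = 42.7% → Bayview
Bayview wins overall and in every case group — no reversal.

Yes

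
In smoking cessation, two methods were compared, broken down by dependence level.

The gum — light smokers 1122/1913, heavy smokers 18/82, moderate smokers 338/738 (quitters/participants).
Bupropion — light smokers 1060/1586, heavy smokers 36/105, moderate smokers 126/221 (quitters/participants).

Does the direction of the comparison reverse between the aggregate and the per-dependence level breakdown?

Light smokers: the gum 1122/1913 = 58.7%, bupropion 1060/1586 = 66.8% → bupropion
Heavy smokers: the gum 18/82 = 22.0%, bupropion 36/105 = 34.3% → bupropion
Moderate smokers: the gum 338/738 = 45.8%, bupropion 126/221 = 57.0% → bupropion
Overall: the gum 1478/2733 = 54.1%, bupropion 1222/1912 = 63.9% → bupropion
Bupropion wins overall and in every dependence group — no reversal.

No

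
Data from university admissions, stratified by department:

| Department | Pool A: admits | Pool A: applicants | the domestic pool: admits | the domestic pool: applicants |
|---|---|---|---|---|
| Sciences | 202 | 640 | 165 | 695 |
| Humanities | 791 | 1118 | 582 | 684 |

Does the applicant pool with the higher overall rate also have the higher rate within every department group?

No

Sciences: Pool A 202/640 = 31.6%, the domestic pool 165/695 = 23.7% → Pool A
Humanities: Pool A 791/1118 = 70.8%, the domestic pool 582/684 = 85.1% → the domestic pool
Overall: Pool A 993/1758 = 56.5%, the domestic pool 747/1379 = 54.2% → Pool A
Neither sweeps: Pool A wins 1 of 2 groups, the domestic pool wins 1. Pool A wins overall but not every group — no Simpson reversal.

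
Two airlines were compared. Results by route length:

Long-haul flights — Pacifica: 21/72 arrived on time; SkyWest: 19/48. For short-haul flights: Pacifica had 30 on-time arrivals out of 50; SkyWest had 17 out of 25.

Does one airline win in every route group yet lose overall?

No

Long-haul: Pacifica 21/72 = 29.2%, SkyWest 19/48 = 39.6% → SkyWest
Short-haul: Pacifica 30/50 = 60.0%, SkyWest 17/25 = 68.0% → SkyWest
Overall: Pacifica 51/122 = 41.8%, SkyWest 36/73 = 49.3% → SkyWest
SkyWest wins overall and in every route group — no reversal.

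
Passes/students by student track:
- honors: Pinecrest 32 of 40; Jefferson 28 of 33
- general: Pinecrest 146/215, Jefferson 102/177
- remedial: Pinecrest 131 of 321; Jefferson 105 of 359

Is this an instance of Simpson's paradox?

No

Honors: Pinecrest 32/40 = 80.0%, Jefferson 28/33 = 84.8% → Jefferson
General: Pinecrest 146/215 = 67.9%, Jefferson 102/177 = 57.6% → Pinecrest
Remedial: Pinecrest 131/321 = 40.8%, Jefferson 105/359 = 29.2% → Pinecrest
Overall: Pinecrest 309/576 = 53.6%, Jefferson 235/569 = 41.3% → Pinecrest
Neither sweeps: Pinecrest wins 2 of 3 groups, Jefferson wins 1. Pinecrest wins overall but not every group — no Simpson reversal.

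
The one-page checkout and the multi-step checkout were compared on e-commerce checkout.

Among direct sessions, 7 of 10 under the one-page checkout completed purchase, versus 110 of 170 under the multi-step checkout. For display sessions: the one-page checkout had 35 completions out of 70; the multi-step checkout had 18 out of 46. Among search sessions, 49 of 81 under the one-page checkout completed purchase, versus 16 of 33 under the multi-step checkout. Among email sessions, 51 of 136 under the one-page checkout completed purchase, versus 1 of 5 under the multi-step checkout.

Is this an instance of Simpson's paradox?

Yes

Direct: the one-page checkout 7/10 = 70.0%, the multi-step checkout 110/170 = 64.7% → the one-page checkout
Display: the one-page checkout 35/70 = 50.0%, the multi-step checkout 18/46 = 39.1% → the one-page checkout
Search: the one-page checkout 49/81 = 60.5%, the multi-step checkout 16/33 = 48.5% → the one-page checkout
Email: the one-page checkout 51/136 = 37.5%, the multi-step checkout 1/5 = 20.0% → the one-page checkout
Overall: the one-page checkout 142/297 = 47.8%, the multi-step checkout 145/254 = 57.1% → the multi-step checkout
The one-page checkout wins each traffic group but the multi-step checkout wins overall — the comparison reverses. The one-page checkout's sessions skew toward email, which has a lower base rate.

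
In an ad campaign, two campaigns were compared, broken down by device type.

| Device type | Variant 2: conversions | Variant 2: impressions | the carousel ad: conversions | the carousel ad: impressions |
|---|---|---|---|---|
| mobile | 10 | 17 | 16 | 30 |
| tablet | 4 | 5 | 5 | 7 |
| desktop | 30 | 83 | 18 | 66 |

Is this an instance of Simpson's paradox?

No

Mobile: Variant 2 10/17 = 58.8%, the carousel ad 16/30 = 53.3% → Variant 2
Tablet: Variant 2 4/5 = 80.0%, the carousel ad 5/7 = 71.4% → Variant 2
Desktop: Variant 2 30/83 = 36.1%, the carousel ad 18/66 = 27.3% → Variant 2
Overall: Variant 2 44/105 = 41.9%, the carousel ad 39/103 = 37.9% → Variant 2
Variant 2 wins overall and in every device group — no reversal.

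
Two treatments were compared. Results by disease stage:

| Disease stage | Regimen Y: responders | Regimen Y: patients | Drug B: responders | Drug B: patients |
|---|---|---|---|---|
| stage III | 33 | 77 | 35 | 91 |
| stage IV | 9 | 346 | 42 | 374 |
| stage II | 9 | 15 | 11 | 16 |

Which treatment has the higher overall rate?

Drug B

Stage III: Regimen Y 33/77 = 42.9%, Drug B 35/91 = 38.5% → Regimen Y
Stage IV: Regimen Y 9/346 = 2.6%, Drug B 42/374 = 11.2% → Drug B
Stage II: Regimen Y 9/15 = 60.0%, Drug B 11/16 = 68.8% → Drug B
Overall: Regimen Y 51/438 = 11.6%, Drug B 88/481 = 18.3% → Drug B
(Neither sweeps every disease group, but Drug B has the higher pooled rate.)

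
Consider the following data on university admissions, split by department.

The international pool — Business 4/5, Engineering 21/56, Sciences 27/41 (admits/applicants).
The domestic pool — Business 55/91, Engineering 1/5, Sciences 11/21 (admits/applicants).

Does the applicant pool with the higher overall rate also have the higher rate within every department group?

No

Business: the international pool 4/5 = 80.0%, the domestic pool 55/91 = 60.4% → the international pool
Engineering: the international pool 21/56 = 37.5%, the domestic pool 1/5 = 20.0% → the international pool
Sciences: the international pool 27/41 = 65.9%, the domestic pool 11/21 = 52.4% → the international pool
Overall: the international pool 52/102 = 51.0%, the domestic pool 67/117 = 57.3% → the domestic pool
The international pool wins each department group but the domestic pool wins overall — the comparison reverses. The international pool's applicants skew toward Engineering, which has a lower base rate.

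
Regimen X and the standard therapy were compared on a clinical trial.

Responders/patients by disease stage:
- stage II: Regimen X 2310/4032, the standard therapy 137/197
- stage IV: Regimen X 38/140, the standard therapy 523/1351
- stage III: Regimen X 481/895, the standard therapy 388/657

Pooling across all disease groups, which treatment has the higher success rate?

Stage II: Regimen X 2310/4032 = 57.3%, the standard therapy 137/197 = 69.5% → the standard therapy
Stage IV: Regimen X 38/140 = 27.1%, the standard therapy 523/1351 = 38.7% → the standard therapy
Stage III: Regimen X 481/895 = 53.7%, the standard therapy 388/657 = 59.1% → the standard therapy
Overall: Regimen X 2829/5067 = 55.8%, the standard therapy 1048/2205 = 47.5% → Regimen X
(The standard therapy wins every disease group but Regimen X wins overall — the standard therapy's patients skew toward the low-rate stage IV group.)

Regimen X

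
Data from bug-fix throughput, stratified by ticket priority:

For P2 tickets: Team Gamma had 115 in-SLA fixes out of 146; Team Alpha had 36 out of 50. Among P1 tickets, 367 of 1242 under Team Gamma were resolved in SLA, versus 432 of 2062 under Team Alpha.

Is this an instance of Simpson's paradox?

P2: Team Gamma 115/146 = 78.8%, Team Alpha 36/50 = 72.0% → Team Gamma
P1: Team Gamma 367/1242 = 29.5%, Team Alpha 432/2062 = 21.0% → Team Gamma
Overall: Team Gamma 482/1388 = 34.7%, Team Alpha 468/2112 = 22.2% → Team Gamma
Team Gamma wins overall and in every ticket group — no reversal.

No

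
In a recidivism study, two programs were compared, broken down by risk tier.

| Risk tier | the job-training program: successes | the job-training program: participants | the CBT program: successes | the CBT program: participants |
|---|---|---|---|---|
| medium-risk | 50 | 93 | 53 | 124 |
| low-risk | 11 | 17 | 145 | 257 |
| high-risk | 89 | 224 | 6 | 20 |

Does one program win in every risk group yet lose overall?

Medium-risk: the job-training program 50/93 = 53.8%, the CBT program 53/124 = 42.7% → the job-training program
Low-risk: the job-training program 11/17 = 64.7%, the CBT program 145/257 = 56.4% → the job-training program
High-risk: the job-training program 89/224 = 39.7%, the CBT program 6/20 = 30.0% → the job-training program
Overall: the job-training program 150/334 = 44.9%, the CBT program 204/401 = 50.9% → the CBT program
The job-training program wins each risk group but the CBT program wins overall — the comparison reverses. The job-training program's participants skew toward high-risk, which has a lower base rate.

Yes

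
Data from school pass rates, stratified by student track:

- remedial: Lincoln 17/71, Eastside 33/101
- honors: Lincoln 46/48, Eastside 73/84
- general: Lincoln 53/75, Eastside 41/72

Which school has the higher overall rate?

Remedial: Lincoln 17/71 = 23.9%, Eastside 33/101 = 32.7% → Eastside
Honors: Lincoln 46/48 = 95.8%, Eastside 73/84 = 86.9% → Lincoln
General: Lincoln 53/75 = 70.7%, Eastside 41/72 = 56.9% → Lincoln
Overall: Lincoln 116/194 = 59.8%, Eastside 147/257 = 57.2% → Lincoln
(Neither sweeps every student group, but Lincoln has the higher pooled rate.)

Lincoln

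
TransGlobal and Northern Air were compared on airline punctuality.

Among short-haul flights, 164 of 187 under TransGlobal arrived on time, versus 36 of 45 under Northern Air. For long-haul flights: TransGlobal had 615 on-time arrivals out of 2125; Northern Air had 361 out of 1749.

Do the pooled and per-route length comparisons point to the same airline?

Yes

Short-haul: TransGlobal 164/187 = 87.7%, Northern Air 36/45 = 80.0% → TransGlobal
Long-haul: TransGlobal 615/2125 = 28.9%, Northern Air 361/1749 = 20.6% → TransGlobal
Overall: TransGlobal 779/2312 = 33.7%, Northern Air 397/1794 = 22.1% → TransGlobal
TransGlobal wins overall and in every route group — no reversal.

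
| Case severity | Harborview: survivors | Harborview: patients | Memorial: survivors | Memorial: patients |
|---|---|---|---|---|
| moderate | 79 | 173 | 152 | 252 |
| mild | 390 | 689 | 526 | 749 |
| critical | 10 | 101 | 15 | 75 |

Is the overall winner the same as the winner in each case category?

Yes

Moderate: Harborview 79/173 = 45.7%, Memorial 152/252 = 60.3% → Memorial
Mild: Harborview 390/689 = 56.6%, Memorial 526/749 = 70.2% → Memorial
Critical: Harborview 10/101 = 9.9%, Memorial 15/75 = 20.0% → Memorial
Overall: Harborview 479/963 = 49.7%, Memorial 693/1076 = 64.4% → Memorial
Memorial wins overall and in every case group — no reversal.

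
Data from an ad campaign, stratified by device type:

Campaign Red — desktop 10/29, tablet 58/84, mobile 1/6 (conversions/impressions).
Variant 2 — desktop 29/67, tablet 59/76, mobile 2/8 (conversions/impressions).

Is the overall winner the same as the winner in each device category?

Desktop: Campaign Red 10/29 = 34.5%, Variant 2 29/67 = 43.3% → Variant 2
Tablet: Campaign Red 58/84 = 69.0%, Variant 2 59/76 = 77.6% → Variant 2
Mobile: Campaign Red 1/6 = 16.7%, Variant 2 2/8 = 25.0% → Variant 2
Overall: Campaign Red 69/119 = 58.0%, Variant 2 90/151 = 59.6% → Variant 2
Variant 2 wins overall and in every device group — no reversal.

Yes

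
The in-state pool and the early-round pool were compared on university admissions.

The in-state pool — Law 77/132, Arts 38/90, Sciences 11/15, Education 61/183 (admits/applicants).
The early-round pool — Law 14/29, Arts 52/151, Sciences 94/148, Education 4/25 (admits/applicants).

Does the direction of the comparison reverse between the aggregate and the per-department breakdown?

Law: the in-state pool 77/132 = 58.3%, the early-round pool 14/29 = 48.3% → the in-state pool
Arts: the in-state pool 38/90 = 42.2%, the early-round pool 52/151 = 34.4% → the in-state pool
Sciences: the in-state pool 11/15 = 73.3%, the early-round pool 94/148 = 63.5% → the in-state pool
Education: the in-state pool 61/183 = 33.3%, the early-round pool 4/25 = 16.0% → the in-state pool
Overall: the in-state pool 187/420 = 44.5%, the early-round pool 164/353 = 46.5% → the early-round pool
The in-state pool wins each department group but the early-round pool wins overall — the comparison reverses. The in-state pool's applicants skew toward Education, which has a lower base rate.

Yes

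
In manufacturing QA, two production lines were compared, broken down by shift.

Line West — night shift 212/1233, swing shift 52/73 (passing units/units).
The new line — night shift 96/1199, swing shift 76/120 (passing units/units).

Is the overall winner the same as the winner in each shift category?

Yes

Night shift: Line West 212/1233 = 17.2%, the new line 96/1199 = 8.0% → Line West
Swing shift: Line West 52/73 = 71.2%, the new line 76/120 = 63.3% → Line West
Overall: Line West 264/1306 = 20.2%, the new line 172/1319 = 13.0% → Line West
Line West wins overall and in every shift group — no reversal.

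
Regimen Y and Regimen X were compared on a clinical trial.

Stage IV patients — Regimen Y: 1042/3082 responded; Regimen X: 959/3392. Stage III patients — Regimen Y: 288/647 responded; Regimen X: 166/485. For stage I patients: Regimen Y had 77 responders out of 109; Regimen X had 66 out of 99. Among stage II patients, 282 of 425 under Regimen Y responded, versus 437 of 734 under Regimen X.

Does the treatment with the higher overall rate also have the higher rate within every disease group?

Stage IV: Regimen Y 1042/3082 = 33.8%, Regimen X 959/3392 = 28.3% → Regimen Y
Stage III: Regimen Y 288/647 = 44.5%, Regimen X 166/485 = 34.2% → Regimen Y
Stage I: Regimen Y 77/109 = 70.6%, Regimen X 66/99 = 66.7% → Regimen Y
Stage II: Regimen Y 282/425 = 66.4%, Regimen X 437/734 = 59.5% → Regimen Y
Overall: Regimen Y 1689/4263 = 39.6%, Regimen X 1628/4710 = 34.6% → Regimen Y
Regimen Y wins overall and in every disease group — no reversal.

Yes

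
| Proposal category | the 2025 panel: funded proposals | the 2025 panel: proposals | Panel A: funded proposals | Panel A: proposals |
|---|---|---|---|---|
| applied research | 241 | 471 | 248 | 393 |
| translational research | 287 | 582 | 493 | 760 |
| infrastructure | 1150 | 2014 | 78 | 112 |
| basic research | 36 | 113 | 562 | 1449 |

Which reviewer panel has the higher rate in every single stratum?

Panel A

Applied research: the 2025 panel 241/471 = 51.2%, Panel A 248/393 = 63.1% → Panel A
Translational research: the 2025 panel 287/582 = 49.3%, Panel A 493/760 = 64.9% → Panel A
Infrastructure: the 2025 panel 1150/2014 = 57.1%, Panel A 78/112 = 69.6% → Panel A
Basic research: the 2025 panel 36/113 = 31.9%, Panel A 562/1449 = 38.8% → Panel A
Panel A has the higher rate in all 4 groups.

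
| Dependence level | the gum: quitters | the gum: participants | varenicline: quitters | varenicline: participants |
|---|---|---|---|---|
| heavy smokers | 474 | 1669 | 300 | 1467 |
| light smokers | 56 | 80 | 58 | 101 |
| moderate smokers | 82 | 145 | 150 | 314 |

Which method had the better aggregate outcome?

the gum

Heavy smokers: the gum 474/1669 = 28.4%, varenicline 300/1467 = 20.4% → the gum
Light smokers: the gum 56/80 = 70.0%, varenicline 58/101 = 57.4% → the gum
Moderate smokers: the gum 82/145 = 56.6%, varenicline 150/314 = 47.8% → the gum
Overall: the gum 612/1894 = 32.3%, varenicline 508/1882 = 27.0% → the gum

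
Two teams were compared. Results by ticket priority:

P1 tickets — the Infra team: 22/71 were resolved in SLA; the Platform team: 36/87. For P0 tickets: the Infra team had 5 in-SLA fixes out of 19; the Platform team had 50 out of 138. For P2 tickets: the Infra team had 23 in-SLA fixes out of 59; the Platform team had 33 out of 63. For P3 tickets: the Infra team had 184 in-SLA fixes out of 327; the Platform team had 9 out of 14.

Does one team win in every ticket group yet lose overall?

P1: the Infra team 22/71 = 31.0%, the Platform team 36/87 = 41.4% → the Platform team
P0: the Infra team 5/19 = 26.3%, the Platform team 50/138 = 36.2% → the Platform team
P2: the Infra team 23/59 = 39.0%, the Platform team 33/63 = 52.4% → the Platform team
P3: the Infra team 184/327 = 56.3%, the Platform team 9/14 = 64.3% → the Platform team
Overall: the Infra team 234/476 = 49.2%, the Platform team 128/302 = 42.4% → the Infra team
The Platform team wins each ticket group but the Infra team wins overall — the comparison reverses. The Platform team's tickets skew toward P0, which has a lower base rate.

Yes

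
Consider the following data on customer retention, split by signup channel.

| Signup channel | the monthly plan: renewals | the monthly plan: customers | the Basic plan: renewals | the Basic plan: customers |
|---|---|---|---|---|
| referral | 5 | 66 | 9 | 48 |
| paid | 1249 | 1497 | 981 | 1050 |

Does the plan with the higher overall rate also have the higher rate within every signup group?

Referral: the monthly plan 5/66 = 7.6%, the Basic plan 9/48 = 18.8% → the Basic plan
Paid: the monthly plan 1249/1497 = 83.4%, the Basic plan 981/1050 = 93.4% → the Basic plan
Overall: the monthly plan 1254/1563 = 80.2%, the Basic plan 990/1098 = 90.2% → the Basic plan
The Basic plan wins overall and in every signup group — no reversal.

Yes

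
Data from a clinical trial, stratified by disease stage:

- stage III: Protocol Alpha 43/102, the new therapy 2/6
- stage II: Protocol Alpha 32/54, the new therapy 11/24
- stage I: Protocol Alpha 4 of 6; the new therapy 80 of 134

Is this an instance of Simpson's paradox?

Stage III: Protocol Alpha 43/102 = 42.2%, the new therapy 2/6 = 33.3% → Protocol Alpha
Stage II: Protocol Alpha 32/54 = 59.3%, the new therapy 11/24 = 45.8% → Protocol Alpha
Stage I: Protocol Alpha 4/6 = 66.7%, the new therapy 80/134 = 59.7% → Protocol Alpha
Overall: Protocol Alpha 79/162 = 48.8%, the new therapy 93/164 = 56.7% → the new therapy
Protocol Alpha wins each disease group but the new therapy wins overall — the comparison reverses. Protocol Alpha's patients skew toward stage III, which has a lower base rate.

Yes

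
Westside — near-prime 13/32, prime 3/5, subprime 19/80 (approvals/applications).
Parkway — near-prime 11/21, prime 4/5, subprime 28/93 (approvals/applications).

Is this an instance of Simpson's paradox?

Near-prime: Westside 13/32 = 40.6%, Parkway 11/21 = 52.4% → Parkway
Prime: Westside 3/5 = 60.0%, Parkway 4/5 = 80.0% → Parkway
Subprime: Westside 19/80 = 23.8%, Parkway 28/93 = 30.1% → Parkway
Overall: Westside 35/117 = 29.9%, Parkway 43/119 = 36.1% → Parkway
Parkway wins overall and in every credit group — no reversal.

No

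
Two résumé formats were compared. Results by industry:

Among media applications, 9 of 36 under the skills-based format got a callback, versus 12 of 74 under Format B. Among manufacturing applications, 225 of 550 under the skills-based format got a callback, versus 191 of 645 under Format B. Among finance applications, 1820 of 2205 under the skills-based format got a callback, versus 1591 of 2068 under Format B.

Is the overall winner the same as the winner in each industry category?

Media: the skills-based format 9/36 = 25.0%, Format B 12/74 = 16.2% → the skills-based format
Manufacturing: the skills-based format 225/550 = 40.9%, Format B 191/645 = 29.6% → the skills-based format
Finance: the skills-based format 1820/2205 = 82.5%, Format B 1591/2068 = 76.9% → the skills-based format
Overall: the skills-based format 2054/2791 = 73.6%, Format B 1794/2787 = 64.4% → the skills-based format
The skills-based format wins overall and in every industry group — no reversal.

Yes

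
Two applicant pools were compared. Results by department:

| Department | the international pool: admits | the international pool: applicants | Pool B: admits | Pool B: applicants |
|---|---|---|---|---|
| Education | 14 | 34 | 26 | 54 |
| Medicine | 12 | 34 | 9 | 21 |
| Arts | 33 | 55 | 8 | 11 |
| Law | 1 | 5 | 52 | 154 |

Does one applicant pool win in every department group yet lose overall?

Yes

Education: the international pool 14/34 = 41.2%, Pool B 26/54 = 48.1% → Pool B
Medicine: the international pool 12/34 = 35.3%, Pool B 9/21 = 42.9% → Pool B
Arts: the international pool 33/55 = 60.0%, Pool B 8/11 = 72.7% → Pool B
Law: the international pool 1/5 = 20.0%, Pool B 52/154 = 33.8% → Pool B
Overall: the international pool 60/128 = 46.9%, Pool B 95/240 = 39.6% → the international pool
Pool B wins each department group but the international pool wins overall — the comparison reverses. Pool B's applicants skew toward Law, which has a lower base rate.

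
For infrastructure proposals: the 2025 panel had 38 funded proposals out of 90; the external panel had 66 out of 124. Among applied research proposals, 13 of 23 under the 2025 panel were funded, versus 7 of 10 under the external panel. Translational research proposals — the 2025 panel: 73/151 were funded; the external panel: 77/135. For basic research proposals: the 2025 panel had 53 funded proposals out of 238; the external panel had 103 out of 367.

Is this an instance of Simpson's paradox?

No

Infrastructure: the 2025 panel 38/90 = 42.2%, the external panel 66/124 = 53.2% → the external panel
Applied research: the 2025 panel 13/23 = 56.5%, the external panel 7/10 = 70.0% → the external panel
Translational research: the 2025 panel 73/151 = 48.3%, the external panel 77/135 = 57.0% → the external panel
Basic research: the 2025 panel 53/238 = 22.3%, the external panel 103/367 = 28.1% → the external panel
Overall: the 2025 panel 177/502 = 35.3%, the external panel 253/636 = 39.8% → the external panel
The external panel wins overall and in every proposal group — no reversal.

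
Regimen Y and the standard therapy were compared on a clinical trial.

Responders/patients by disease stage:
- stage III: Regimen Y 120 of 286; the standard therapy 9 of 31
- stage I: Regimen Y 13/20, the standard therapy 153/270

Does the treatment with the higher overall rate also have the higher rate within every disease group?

Stage III: Regimen Y 120/286 = 42.0%, the standard therapy 9/31 = 29.0% → Regimen Y
Stage I: Regimen Y 13/20 = 65.0%, the standard therapy 153/270 = 56.7% → Regimen Y
Overall: Regimen Y 133/306 = 43.5%, the standard therapy 162/301 = 53.8% → the standard therapy
Regimen Y wins each disease group but the standard therapy wins overall — the comparison reverses. Regimen Y's patients skew toward stage III, which has a lower base rate.

No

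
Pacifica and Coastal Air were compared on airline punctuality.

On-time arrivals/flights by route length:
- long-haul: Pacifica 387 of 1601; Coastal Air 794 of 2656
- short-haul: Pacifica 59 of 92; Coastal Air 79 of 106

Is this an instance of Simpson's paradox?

Long-haul: Pacifica 387/1601 = 24.2%, Coastal Air 794/2656 = 29.9% → Coastal Air
Short-haul: Pacifica 59/92 = 64.1%, Coastal Air 79/106 = 74.5% → Coastal Air
Overall: Pacifica 446/1693 = 26.3%, Coastal Air 873/2762 = 31.6% → Coastal Air
Coastal Air wins overall and in every route group — no reversal.

No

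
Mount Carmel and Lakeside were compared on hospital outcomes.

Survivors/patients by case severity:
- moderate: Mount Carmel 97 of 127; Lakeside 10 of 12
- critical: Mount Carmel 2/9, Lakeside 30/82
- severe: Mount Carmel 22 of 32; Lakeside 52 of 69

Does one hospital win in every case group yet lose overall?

Moderate: Mount Carmel 97/127 = 76.4%, Lakeside 10/12 = 83.3% → Lakeside
Critical: Mount Carmel 2/9 = 22.2%, Lakeside 30/82 = 36.6% → Lakeside
Severe: Mount Carmel 22/32 = 68.8%, Lakeside 52/69 = 75.4% → Lakeside
Overall: Mount Carmel 121/168 = 72.0%, Lakeside 92/163 = 56.4% → Mount Carmel
Lakeside wins each case group but Mount Carmel wins overall — the comparison reverses. Lakeside's patients skew toward critical, which has a lower base rate.

Yes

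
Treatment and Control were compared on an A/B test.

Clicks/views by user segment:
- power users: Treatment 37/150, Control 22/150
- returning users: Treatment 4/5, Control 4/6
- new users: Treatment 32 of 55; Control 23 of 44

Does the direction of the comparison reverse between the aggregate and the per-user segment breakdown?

Power users: Treatment 37/150 = 24.7%, Control 22/150 = 14.7% → Treatment
Returning users: Treatment 4/5 = 80.0%, Control 4/6 = 66.7% → Treatment
New users: Treatment 32/55 = 58.2%, Control 23/44 = 52.3% → Treatment
Overall: Treatment 73/210 = 34.8%, Control 49/200 = 24.5% → Treatment
Treatment wins overall and in every user group — no reversal.

No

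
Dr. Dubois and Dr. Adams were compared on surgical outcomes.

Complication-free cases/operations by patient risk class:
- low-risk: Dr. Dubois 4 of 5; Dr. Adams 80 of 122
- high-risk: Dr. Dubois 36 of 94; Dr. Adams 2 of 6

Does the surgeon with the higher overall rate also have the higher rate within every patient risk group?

No

Low-risk: Dr. Dubois 4/5 = 80.0%, Dr. Adams 80/122 = 65.6% → Dr. Dubois
High-risk: Dr. Dubois 36/94 = 38.3%, Dr. Adams 2/6 = 33.3% → Dr. Dubois
Overall: Dr. Dubois 40/99 = 40.4%, Dr. Adams 82/128 = 64.1% → Dr. Adams
Dr. Dubois wins each patient risk group but Dr. Adams wins overall — the comparison reverses. Dr. Dubois's operations skew toward high-risk, which has a lower base rate.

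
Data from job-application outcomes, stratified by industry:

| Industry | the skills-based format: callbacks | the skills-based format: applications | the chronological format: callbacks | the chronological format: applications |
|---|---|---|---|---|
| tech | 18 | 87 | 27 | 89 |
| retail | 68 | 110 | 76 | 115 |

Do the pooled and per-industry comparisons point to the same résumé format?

Yes

Tech: the skills-based format 18/87 = 20.7%, the chronological format 27/89 = 30.3% → the chronological format
Retail: the skills-based format 68/110 = 61.8%, the chronological format 76/115 = 66.1% → the chronological format
Overall: the skills-based format 86/197 = 43.7%, the chronological format 103/204 = 50.5% → the chronological format
The chronological format wins overall and in every industry group — no reversal.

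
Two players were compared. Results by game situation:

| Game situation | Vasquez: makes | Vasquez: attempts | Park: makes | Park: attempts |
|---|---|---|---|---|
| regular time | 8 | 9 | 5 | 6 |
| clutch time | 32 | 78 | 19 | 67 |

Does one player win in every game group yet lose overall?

Regular time: Vasquez 8/9 = 88.9%, Park 5/6 = 83.3% → Vasquez
Clutch time: Vasquez 32/78 = 41.0%, Park 19/67 = 28.4% → Vasquez
Overall: Vasquez 40/87 = 46.0%, Park 24/73 = 32.9% → Vasquez
Vasquez wins overall and in every game group — no reversal.

No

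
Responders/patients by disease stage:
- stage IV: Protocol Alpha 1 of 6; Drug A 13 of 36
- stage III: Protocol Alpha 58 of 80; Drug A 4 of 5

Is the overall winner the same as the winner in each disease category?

Stage IV: Protocol Alpha 1/6 = 16.7%, Drug A 13/36 = 36.1% → Drug A
Stage III: Protocol Alpha 58/80 = 72.5%, Drug A 4/5 = 80.0% → Drug A
Overall: Protocol Alpha 59/86 = 68.6%, Drug A 17/41 = 41.5% → Protocol Alpha
Drug A wins each disease group but Protocol Alpha wins overall — the comparison reverses. Drug A's patients skew toward stage IV, which has a lower base rate.

No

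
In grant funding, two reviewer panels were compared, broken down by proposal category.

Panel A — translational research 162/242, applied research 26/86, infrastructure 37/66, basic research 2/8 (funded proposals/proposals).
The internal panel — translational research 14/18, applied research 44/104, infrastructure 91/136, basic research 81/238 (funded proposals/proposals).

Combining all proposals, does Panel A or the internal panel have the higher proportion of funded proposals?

Translational research: Panel A 162/242 = 66.9%, the internal panel 14/18 = 77.8% → the internal panel
Applied research: Panel A 26/86 = 30.2%, the internal panel 44/104 = 42.3% → the internal panel
Infrastructure: Panel A 37/66 = 56.1%, the internal panel 91/136 = 66.9% → the internal panel
Basic research: Panel A 2/8 = 25.0%, the internal panel 81/238 = 34.0% → the internal panel
Overall: Panel A 227/402 = 56.5%, the internal panel 230/496 = 46.4% → Panel A
(The internal panel wins every proposal group but Panel A wins overall — the internal panel's proposals skew toward the low-rate basic research group.)

Panel A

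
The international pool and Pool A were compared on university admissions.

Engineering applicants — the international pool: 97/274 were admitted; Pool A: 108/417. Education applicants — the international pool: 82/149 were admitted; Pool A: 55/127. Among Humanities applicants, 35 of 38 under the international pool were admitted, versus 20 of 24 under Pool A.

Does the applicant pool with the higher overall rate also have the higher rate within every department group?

Engineering: the international pool 97/274 = 35.4%, Pool A 108/417 = 25.9% → the international pool
Education: the international pool 82/149 = 55.0%, Pool A 55/127 = 43.3% → the international pool
Humanities: the international pool 35/38 = 92.1%, Pool A 20/24 = 83.3% → the international pool
Overall: the international pool 214/461 = 46.4%, Pool A 183/568 = 32.2% → the international pool
The international pool wins overall and in every department group — no reversal.

Yes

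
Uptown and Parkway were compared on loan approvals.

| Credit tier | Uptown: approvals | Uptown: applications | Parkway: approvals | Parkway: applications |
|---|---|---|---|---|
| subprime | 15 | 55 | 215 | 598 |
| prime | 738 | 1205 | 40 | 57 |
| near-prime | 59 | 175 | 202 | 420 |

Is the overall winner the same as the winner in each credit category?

No

Subprime: Uptown 15/55 = 27.3%, Parkway 215/598 = 36.0% → Parkway
Prime: Uptown 738/1205 = 61.2%, Parkway 40/57 = 70.2% → Parkway
Near-prime: Uptown 59/175 = 33.7%, Parkway 202/420 = 48.1% → Parkway
Overall: Uptown 812/1435 = 56.6%, Parkway 457/1075 = 42.5% → Uptown
Parkway wins each credit group but Uptown wins overall — the comparison reverses. Parkway's applications skew toward subprime, which has a lower base rate.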